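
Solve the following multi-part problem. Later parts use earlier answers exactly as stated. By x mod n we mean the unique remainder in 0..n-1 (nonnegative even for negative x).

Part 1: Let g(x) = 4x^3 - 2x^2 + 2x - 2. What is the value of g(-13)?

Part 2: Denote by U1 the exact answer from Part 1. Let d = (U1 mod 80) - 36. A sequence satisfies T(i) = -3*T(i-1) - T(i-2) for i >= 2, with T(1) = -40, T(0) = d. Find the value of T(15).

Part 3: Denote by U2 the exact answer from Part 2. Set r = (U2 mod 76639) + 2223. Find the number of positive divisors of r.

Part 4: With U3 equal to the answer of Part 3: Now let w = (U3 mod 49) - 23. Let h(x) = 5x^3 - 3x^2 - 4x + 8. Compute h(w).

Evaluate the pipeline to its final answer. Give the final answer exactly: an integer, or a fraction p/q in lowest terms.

6

Part 1: 4*(-13)^3 - 2*(-13)^2 + 2*(-13)^1 - 2 = (-8788) + (-338) + (-26) + (-2) = -9154; answer -9154
Part 2: U1 = -9154; d = 10; T(2) = -3*(-40) - 1*(10) = 110; iterating: T(2)=110, T(3)=-290, T(4)=760, T(5)=-1990, T(6)=5210, T(7)=-13640, T(8)=35710, T(9)=-93490, T(10)=244760, T(11)=-640790, T(12)=1677610, T(13)=-4392040, T(14)=11498510, T(15)=-30103490; answer -30103490
Part 3: U2 = -30103490; r = 17860; 17860 = 2^2 * 5 * 19 * 47; number of divisors = (2+1) * (1+1) * (1+1) * (1+1) = 24; answer 24
Part 4: U3 = 24; w = 1; 5*(1)^3 - 3*(1)^2 - 4*(1)^1 + 8 = (5) + (-3) + (-4) + (8) = 6; answer 6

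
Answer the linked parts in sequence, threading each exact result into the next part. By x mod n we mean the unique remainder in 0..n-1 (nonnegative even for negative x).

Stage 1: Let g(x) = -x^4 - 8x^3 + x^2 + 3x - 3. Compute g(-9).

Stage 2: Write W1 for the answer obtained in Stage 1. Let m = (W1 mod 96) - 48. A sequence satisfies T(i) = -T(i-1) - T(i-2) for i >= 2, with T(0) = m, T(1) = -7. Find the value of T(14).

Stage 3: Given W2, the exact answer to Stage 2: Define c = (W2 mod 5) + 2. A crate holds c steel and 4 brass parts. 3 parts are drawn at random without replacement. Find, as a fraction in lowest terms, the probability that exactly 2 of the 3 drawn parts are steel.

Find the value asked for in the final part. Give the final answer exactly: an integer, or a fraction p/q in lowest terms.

1/5

Stage 1: -1*(-9)^4 - 8*(-9)^3 + 1*(-9)^2 + 3*(-9)^1 - 3 = (-6561) + (5832) + (81) + (-27) + (-3) = -678; answer -678
Stage 2: W1 = -678; m = 42; T(2) = -1*(-7) - 1*(42) = -35; iterating: T(2)=-35, T(3)=42, T(4)=-7, T(5)=-35, T(6)=42, T(7)=-7, T(8)=-35, T(9)=42, T(10)=-7, T(11)=-35, T(12)=42, T(13)=-7, T(14)=-35; answer -35
Stage 3: W2 = -35; c = 2; total draws C(6,3) = 20; favorable C(2,2)*C(4,1) = 4; P = 1/5; answer 1/5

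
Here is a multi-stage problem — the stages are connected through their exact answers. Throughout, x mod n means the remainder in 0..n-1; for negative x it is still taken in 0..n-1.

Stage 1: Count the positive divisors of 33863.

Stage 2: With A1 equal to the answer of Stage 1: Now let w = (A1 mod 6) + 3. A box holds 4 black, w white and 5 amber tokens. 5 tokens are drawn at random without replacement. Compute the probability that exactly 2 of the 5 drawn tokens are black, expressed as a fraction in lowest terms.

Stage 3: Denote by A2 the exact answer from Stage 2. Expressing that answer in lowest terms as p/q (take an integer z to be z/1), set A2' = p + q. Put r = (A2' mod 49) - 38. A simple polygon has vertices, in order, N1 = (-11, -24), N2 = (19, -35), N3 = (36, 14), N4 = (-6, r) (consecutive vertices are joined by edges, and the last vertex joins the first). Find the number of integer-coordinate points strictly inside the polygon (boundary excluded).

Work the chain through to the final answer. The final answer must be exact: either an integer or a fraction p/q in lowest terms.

Stage 1: 33863 is prime, so its only divisors are 1 and 33863; count = 2; answer 2
Stage 2: A1 = 2; w = 5; total draws C(14,5) = 2002; favorable C(4,2)*C(10,3) = 720; P = 360/1001; answer 360/1001
Stage 3: A2 = 360/1001; threaded value p + q = 1361; r = 0; cross terms: (-11*-35 - 19*-24)=841, (19*14 - 36*-35)=1526, (36*0 - -6*14)=84, (-6*-24 - -11*0)=144; twice the area = |2595| = 2595; area = 2595/2; boundary points = 1 + 1 + 14 + 1 = 17; strictly interior points = area - boundary/2 + 1 = 1290; answer 1290

1290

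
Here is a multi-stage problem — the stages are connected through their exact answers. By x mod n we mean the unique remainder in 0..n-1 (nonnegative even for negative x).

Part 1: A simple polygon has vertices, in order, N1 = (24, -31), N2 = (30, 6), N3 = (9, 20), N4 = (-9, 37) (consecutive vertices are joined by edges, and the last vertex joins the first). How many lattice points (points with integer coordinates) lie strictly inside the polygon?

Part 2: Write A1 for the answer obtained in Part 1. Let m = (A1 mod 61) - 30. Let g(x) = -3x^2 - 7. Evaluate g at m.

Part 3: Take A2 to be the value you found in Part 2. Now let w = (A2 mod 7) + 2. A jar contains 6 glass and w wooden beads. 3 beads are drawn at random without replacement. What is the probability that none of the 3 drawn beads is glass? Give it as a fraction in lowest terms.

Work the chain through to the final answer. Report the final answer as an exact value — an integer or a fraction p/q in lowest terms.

1/84

Part 1: cross terms: (24*6 - 30*-31)=1074, (30*20 - 9*6)=546, (9*37 - -9*20)=513, (-9*-31 - 24*37)=-609; twice the area = |1524| = 1524; area = 762; boundary points = 1 + 7 + 1 + 1 = 10; strictly interior points = area - boundary/2 + 1 = 758; answer 758
Part 2: A1 = 758; m = -4; -3*(-4)^2 - 7 = (-48) + (-7) = -55; answer -55
Part 3: A2 = -55; w = 3; total draws C(9,3) = 84; favorable C(3,3) = 1; P = 1/84; answer 1/84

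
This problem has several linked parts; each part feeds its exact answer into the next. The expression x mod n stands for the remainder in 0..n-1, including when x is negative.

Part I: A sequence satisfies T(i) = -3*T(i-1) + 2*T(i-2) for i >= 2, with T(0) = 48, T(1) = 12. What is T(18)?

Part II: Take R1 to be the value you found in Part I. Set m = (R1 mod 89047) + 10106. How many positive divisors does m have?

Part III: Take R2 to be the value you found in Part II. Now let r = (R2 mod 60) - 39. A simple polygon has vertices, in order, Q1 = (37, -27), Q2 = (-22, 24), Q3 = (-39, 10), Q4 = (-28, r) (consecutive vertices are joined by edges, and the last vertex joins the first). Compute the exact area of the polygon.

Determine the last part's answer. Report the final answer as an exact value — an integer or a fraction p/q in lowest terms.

Part I: T(2) = -3*(12) + 2*(48) = 60; iterating: T(2)=60, T(3)=-156, T(4)=588, T(5)=-2076, T(6)=7404, T(7)=-26364, T(8)=93900, T(9)=-334428, T(10)=1191084, T(11)=-4242108, T(12)=15108492, T(13)=-53809692, T(14)=191646060, T(15)=-682557564, T(16)=2430964812, T(17)=-8658009564, T(18)=30835958316; answer 30835958316
Part II: R1 = 30835958316; m = 60886; 60886 = 2 * 7 * 4349; number of divisors = (1+1) * (1+1) * (1+1) = 8; answer 8
Part III: R2 = 8; r = -31; cross terms: (37*24 - -22*-27)=294, (-22*10 - -39*24)=716, (-39*-31 - -28*10)=1489, (-28*-27 - 37*-31)=1903; twice the area = |4402| = 4402; area = 2201; answer 2201

2201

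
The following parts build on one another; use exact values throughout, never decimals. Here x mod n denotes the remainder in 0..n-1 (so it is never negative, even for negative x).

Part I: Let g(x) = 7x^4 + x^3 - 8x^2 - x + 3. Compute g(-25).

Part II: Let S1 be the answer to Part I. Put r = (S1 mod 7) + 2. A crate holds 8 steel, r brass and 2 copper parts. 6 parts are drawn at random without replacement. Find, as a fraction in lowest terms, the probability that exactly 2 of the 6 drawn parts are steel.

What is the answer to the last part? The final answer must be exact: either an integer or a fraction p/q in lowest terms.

Part I: 7*(-25)^4 + 1*(-25)^3 - 8*(-25)^2 - 1*(-25)^1 + 3 = (2734375) + (-15625) + (-5000) + (25) + (3) = 2713778; answer 2713778
Part II: S1 = 2713778; r = 6; total draws C(16,6) = 8008; favorable C(8,2)*C(8,4) = 1960; P = 35/143; answer 35/143

35/143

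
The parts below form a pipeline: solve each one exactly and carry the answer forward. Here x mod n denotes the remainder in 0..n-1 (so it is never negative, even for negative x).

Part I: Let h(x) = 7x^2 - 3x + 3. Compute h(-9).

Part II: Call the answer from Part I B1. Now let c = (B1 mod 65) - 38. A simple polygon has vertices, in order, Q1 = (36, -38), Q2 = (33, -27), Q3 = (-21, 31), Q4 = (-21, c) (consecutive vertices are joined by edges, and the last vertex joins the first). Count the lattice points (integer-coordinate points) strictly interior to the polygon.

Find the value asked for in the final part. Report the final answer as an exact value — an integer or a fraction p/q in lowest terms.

1804

Part I: 7*(-9)^2 - 3*(-9)^1 + 3 = (567) + (27) + (3) = 597; answer 597
Part II: B1 = 597; c = -26; cross terms: (36*-27 - 33*-38)=282, (33*31 - -21*-27)=456, (-21*-26 - -21*31)=1197, (-21*-38 - 36*-26)=1734; twice the area = |3669| = 3669; area = 3669/2; boundary points = 1 + 2 + 57 + 3 = 63; strictly interior points = area - boundary/2 + 1 = 1804; answer 1804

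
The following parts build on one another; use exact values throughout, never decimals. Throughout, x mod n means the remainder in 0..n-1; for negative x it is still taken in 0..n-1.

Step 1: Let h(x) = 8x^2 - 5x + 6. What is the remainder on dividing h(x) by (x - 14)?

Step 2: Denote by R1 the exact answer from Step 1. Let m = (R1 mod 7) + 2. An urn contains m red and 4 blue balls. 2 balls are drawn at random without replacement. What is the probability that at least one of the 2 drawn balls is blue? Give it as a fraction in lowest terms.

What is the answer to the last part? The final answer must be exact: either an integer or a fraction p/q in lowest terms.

19/33

Step 1: remainder = value at the root: 8*(14)^2 - 5*(14)^1 + 6 = (1568) + (-70) + (6) = 1504; answer 1504
Step 2: R1 = 1504; m = 8; total draws C(12,2) = 66; complement C(8,2) = 28; favorable 66 - 28 = 38; P = 19/33; answer 19/33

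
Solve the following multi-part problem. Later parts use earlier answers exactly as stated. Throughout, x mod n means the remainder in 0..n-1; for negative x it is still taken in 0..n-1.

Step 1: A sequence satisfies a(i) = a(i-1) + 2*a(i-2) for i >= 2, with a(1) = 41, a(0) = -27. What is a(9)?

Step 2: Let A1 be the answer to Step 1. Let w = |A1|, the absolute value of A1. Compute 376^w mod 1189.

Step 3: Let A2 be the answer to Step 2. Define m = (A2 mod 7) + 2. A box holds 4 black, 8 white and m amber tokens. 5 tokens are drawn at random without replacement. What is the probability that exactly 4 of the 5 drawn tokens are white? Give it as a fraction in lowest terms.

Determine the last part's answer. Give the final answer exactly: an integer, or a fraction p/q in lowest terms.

35/646

Step 1: a(2) = 1*(41) + 2*(-27) = -13; iterating: a(2)=-13, a(3)=69, a(4)=43, a(5)=181, a(6)=267, a(7)=629, a(8)=1163, a(9)=2421; answer 2421
Step 2: A1 = 2421; w = 2421; squarings mod 1189: 376^1=376, 376^2=1074, 376^4=146, 376^8=1103, 376^16=262, 376^32=871, 376^64=59, 376^128=1103, 376^256=262, 376^512=871, 376^1024=59, 376^2048=1103; 376^2421 = 376^1 * 376^4 * 376^16 * 376^32 * 376^64 * 376^256 * 376^2048 = 608 (mod 1189); answer 608
Step 3: A2 = 608; m = 8; total draws C(20,5) = 15504; favorable C(8,4)*C(12,1) = 840; P = 35/646; answer 35/646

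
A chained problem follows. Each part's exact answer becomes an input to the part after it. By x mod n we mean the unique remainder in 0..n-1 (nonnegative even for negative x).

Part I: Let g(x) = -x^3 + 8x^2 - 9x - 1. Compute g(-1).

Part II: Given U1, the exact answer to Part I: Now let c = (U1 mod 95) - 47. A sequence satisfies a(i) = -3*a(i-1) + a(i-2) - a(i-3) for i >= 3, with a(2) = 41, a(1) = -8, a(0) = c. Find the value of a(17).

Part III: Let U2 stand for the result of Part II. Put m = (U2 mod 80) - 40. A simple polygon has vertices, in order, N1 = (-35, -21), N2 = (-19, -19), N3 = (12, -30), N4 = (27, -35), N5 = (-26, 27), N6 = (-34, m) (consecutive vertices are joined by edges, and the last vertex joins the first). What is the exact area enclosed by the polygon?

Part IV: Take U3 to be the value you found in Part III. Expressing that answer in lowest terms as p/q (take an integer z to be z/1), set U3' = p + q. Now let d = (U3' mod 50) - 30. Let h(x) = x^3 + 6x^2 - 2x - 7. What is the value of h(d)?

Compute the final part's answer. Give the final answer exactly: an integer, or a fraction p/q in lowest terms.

Part I: -1*(-1)^3 + 8*(-1)^2 - 9*(-1)^1 - 1 = (1) + (8) + (9) + (-1) = 17; answer 17
Part II: U1 = 17; c = -30; a(3) = -3*(41) + 1*(-8) - 1*(-30) = -101; iterating: a(3)=-101, a(4)=352, a(5)=-1198, a(6)=4047, a(7)=-13691, a(8)=46318, a(9)=-156692, a(10)=530085, a(11)=-1793265, a(12)=6066572, a(13)=-20523066, a(14)=69429035, a(15)=-234876743, a(16)=794582330, a(17)=-2688052768; answer -2688052768
Part III: U2 = -2688052768; m = -8; cross terms: (-35*-19 - -19*-21)=266, (-19*-30 - 12*-19)=798, (12*-35 - 27*-30)=390, (27*27 - -26*-35)=-181, (-26*-8 - -34*27)=1126, (-34*-21 - -35*-8)=434; twice the area = |2833| = 2833; area = 2833/2; answer 2833/2
Part IV: U3 = 2833/2; threaded value p + q = 2835; d = 5; 1*(5)^3 + 6*(5)^2 - 2*(5)^1 - 7 = (125) + (150) + (-10) + (-7) = 258; answer 258

258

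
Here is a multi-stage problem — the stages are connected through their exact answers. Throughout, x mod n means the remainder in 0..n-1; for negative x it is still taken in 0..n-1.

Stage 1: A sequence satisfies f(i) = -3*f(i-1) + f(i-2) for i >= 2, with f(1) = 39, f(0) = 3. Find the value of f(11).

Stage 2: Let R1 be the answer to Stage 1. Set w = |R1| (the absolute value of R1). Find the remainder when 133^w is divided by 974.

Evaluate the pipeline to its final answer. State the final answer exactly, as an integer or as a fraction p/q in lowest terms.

51

Stage 1: f(2) = -3*(39) + 1*(3) = -114; iterating: f(2)=-114, f(3)=381, f(4)=-1257, f(5)=4152, f(6)=-13713, f(7)=45291, f(8)=-149586, f(9)=494049, f(10)=-1631733, f(11)=5389248; answer 5389248
Stage 2: R1 = 5389248; w = 5389248; squarings mod 974: 133^1=133, 133^2=157, 133^4=299, 133^8=767, 133^16=967, 133^32=49, 133^64=453, 133^128=669, 133^256=495, 133^512=551, 133^1024=687, 133^2048=553, 133^4096=947, 133^8192=729, 133^16384=611, 133^32768=279, 133^65536=895, 133^131072=397, 133^262144=795, 133^524288=873, 133^1048576=461, 133^2097152=189, 133^4194304=657; 133^5389248 = 133^64 * 133^128 * 133^256 * 133^512 * 133^2048 * 133^4096 * 133^8192 * 133^131072 * 133^1048576 * 133^4194304 = 51 (mod 974); answer 51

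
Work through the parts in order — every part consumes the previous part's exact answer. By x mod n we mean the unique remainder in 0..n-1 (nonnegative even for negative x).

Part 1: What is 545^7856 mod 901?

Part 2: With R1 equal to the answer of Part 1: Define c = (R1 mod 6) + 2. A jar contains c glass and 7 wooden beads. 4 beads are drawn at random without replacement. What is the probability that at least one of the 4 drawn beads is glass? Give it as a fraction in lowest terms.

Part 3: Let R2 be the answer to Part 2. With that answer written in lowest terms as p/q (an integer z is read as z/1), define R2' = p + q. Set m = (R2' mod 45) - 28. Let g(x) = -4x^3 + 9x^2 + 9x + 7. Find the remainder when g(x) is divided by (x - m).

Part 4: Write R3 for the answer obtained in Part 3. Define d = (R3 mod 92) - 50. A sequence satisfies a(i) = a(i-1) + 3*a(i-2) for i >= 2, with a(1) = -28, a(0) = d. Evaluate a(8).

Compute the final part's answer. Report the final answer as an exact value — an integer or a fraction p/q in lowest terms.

-18589

Part 1: squarings mod 901: 545^1=545, 545^2=596, 545^4=222, 545^8=630, 545^16=460, 545^32=766, 545^64=205, 545^128=579, 545^256=69, 545^512=256, 545^1024=664, 545^2048=307, 545^4096=545; 545^7856 = 545^16 * 545^32 * 545^128 * 545^512 * 545^1024 * 545^2048 * 545^4096 = 222 (mod 901); answer 222
Part 2: R1 = 222; c = 2; total draws C(9,4) = 126; complement C(7,4) = 35; favorable 126 - 35 = 91; P = 13/18; answer 13/18
Part 3: R2 = 13/18; threaded value p + q = 31; m = 3; remainder = value at the root: -4*(3)^3 + 9*(3)^2 + 9*(3)^1 + 7 = (-108) + (81) + (27) + (7) = 7; answer 7
Part 4: R3 = 7; d = -43; a(2) = 1*(-28) + 3*(-43) = -157; iterating: a(2)=-157, a(3)=-241, a(4)=-712, a(5)=-1435, a(6)=-3571, a(7)=-7876, a(8)=-18589; answer -18589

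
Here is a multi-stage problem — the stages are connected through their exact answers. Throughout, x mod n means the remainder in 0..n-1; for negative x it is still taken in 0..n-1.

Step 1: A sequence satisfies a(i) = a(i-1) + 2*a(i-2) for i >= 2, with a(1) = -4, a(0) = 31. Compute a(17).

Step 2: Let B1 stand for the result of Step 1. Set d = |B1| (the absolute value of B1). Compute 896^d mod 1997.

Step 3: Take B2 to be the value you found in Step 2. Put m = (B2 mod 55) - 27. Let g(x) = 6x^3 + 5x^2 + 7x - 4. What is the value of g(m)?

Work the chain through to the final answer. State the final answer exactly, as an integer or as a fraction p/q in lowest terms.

Step 1: a(2) = 1*(-4) + 2*(31) = 58; iterating: a(2)=58, a(3)=50, a(4)=166, a(5)=266, a(6)=598, a(7)=1130, a(8)=2326, a(9)=4586, a(10)=9238, a(11)=18410, a(12)=36886, a(13)=73706, a(14)=147478, a(15)=294890, a(16)=589846, a(17)=1179626; answer 1179626
Step 2: B1 = 1179626; d = 1179626; squarings mod 1997: 896^1=896, 896^2=22, 896^4=484, 896^8=607, 896^16=1001, 896^32=1504, 896^64=1412, 896^128=738, 896^256=1460, 896^512=801, 896^1024=564, 896^2048=573, 896^4096=821, 896^8192=1052, 896^16384=366, 896^32768=157, 896^65536=685, 896^131072=1927, 896^262144=906, 896^524288=69, 896^1048576=767; 896^1179626 = 896^2 * 896^8 * 896^32 * 896^64 * 896^128 * 896^256 * 896^512 * 896^1024 * 896^2048 * 896^4096 * 896^8192 * 896^16384 * 896^32768 * 896^65536 * 896^1048576 = 1064 (mod 1997); answer 1064
Step 3: B2 = 1064; m = -8; 6*(-8)^3 + 5*(-8)^2 + 7*(-8)^1 - 4 = (-3072) + (320) + (-56) + (-4) = -2812; answer -2812

-2812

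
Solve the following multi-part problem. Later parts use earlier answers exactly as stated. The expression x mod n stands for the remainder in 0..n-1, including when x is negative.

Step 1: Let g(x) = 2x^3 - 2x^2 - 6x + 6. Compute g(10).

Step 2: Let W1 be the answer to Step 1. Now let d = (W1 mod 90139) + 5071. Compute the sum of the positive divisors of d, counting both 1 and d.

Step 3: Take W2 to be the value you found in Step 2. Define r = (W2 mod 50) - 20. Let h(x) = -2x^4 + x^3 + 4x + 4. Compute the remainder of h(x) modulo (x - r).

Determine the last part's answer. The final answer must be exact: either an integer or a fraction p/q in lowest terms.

-126908

Step 1: 2*(10)^3 - 2*(10)^2 - 6*(10)^1 + 6 = (2000) + (-200) + (-60) + (6) = 1746; answer 1746
Step 2: W1 = 1746; d = 6817; 6817 = 17 * 401; sigma = (1 + 17) * (1 + 401) = 18 * 402 = 7236; answer 7236
Step 3: W2 = 7236; r = 16; remainder = value at the root: -2*(16)^4 + 1*(16)^3 + 4*(16)^1 + 4 = (-131072) + (4096) + (64) + (4) = -126908; answer -126908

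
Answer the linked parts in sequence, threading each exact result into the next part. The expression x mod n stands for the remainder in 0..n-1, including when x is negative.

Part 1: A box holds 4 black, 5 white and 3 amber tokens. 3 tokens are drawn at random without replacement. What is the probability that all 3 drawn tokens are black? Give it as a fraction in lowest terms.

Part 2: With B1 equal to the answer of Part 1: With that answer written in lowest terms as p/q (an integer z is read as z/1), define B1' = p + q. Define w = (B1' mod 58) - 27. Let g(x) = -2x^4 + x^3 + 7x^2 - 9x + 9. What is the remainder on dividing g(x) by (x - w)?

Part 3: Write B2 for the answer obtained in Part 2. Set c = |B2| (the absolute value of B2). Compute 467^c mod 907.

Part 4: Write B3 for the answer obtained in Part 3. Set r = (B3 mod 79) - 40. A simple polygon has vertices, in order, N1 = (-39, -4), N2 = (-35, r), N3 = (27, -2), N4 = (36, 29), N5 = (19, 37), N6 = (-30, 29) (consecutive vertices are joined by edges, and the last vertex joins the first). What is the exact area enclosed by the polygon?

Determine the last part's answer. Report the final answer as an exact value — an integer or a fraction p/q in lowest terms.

Part 1: total draws C(12,3) = 220; favorable C(4,3) = 4; P = 1/55; answer 1/55
Part 2: B1 = 1/55; threaded value p + q = 56; w = 29; remainder = value at the root: -2*(29)^4 + 1*(29)^3 + 7*(29)^2 - 9*(29)^1 + 9 = (-1414562) + (24389) + (5887) + (-261) + (9) = -1384538; answer -1384538
Part 3: B2 = -1384538; c = 1384538; squarings mod 907: 467^1=467, 467^2=409, 467^4=393, 467^8=259, 467^16=870, 467^32=462, 467^64=299, 467^128=515, 467^256=381, 467^512=41, 467^1024=774, 467^2048=456, 467^4096=233, 467^8192=776, 467^16384=835, 467^32768=649, 467^65536=353, 467^131072=350, 467^262144=55, 467^524288=304, 467^1048576=809; 467^1384538 = 467^2 * 467^8 * 467^16 * 467^64 * 467^8192 * 467^65536 * 467^262144 * 467^1048576 = 586 (mod 907); answer 586
Part 4: B3 = 586; r = -7; cross terms: (-39*-7 - -35*-4)=133, (-35*-2 - 27*-7)=259, (27*29 - 36*-2)=855, (36*37 - 19*29)=781, (19*29 - -30*37)=1661, (-30*-4 - -39*29)=1251; twice the area = |4940| = 4940; area = 2470; answer 2470

2470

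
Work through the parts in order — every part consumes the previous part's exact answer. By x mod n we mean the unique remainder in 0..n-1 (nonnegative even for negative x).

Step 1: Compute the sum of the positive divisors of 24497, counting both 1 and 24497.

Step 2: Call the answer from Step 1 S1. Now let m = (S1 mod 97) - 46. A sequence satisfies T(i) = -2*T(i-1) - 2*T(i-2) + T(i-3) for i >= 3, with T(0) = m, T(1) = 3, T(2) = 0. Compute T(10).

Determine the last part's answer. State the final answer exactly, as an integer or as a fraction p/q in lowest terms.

Step 1: 24497 = 11 * 17 * 131; sigma = (1 + 11) * (1 + 17) * (1 + 131) = 12 * 18 * 132 = 28512; answer 28512
Step 2: S1 = 28512; m = 45; T(3) = -2*(0) - 2*(3) + 1*(45) = 39; iterating: T(3)=39, T(4)=-75, T(5)=72, T(6)=45, T(7)=-309, T(8)=600, T(9)=-537, T(10)=-435; answer -435

-435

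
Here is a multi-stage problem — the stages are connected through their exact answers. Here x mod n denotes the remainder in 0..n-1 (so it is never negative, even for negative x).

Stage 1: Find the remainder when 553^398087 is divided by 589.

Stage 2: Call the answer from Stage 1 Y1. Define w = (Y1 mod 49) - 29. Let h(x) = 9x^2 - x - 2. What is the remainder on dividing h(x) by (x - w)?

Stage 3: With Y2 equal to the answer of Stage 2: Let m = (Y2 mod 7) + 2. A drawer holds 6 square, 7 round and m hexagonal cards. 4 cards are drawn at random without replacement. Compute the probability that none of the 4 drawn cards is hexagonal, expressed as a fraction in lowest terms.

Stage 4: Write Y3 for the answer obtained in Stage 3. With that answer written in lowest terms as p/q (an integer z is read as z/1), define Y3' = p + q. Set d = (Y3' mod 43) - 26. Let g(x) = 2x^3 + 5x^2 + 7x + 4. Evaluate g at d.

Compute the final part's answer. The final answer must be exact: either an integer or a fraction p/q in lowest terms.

984

Stage 1: squarings mod 589: 553^1=553, 553^2=118, 553^4=377, 553^8=180, 553^16=5, 553^32=25, 553^64=36, 553^128=118, 553^256=377, 553^512=180, 553^1024=5, 553^2048=25, 553^4096=36, 553^8192=118, 553^16384=377, 553^32768=180, 553^65536=5, 553^131072=25, 553^262144=36; 553^398087 = 553^1 * 553^2 * 553^4 * 553^256 * 553^512 * 553^4096 * 553^131072 * 553^262144 = 409 (mod 589); answer 409
Stage 2: Y1 = 409; w = -12; remainder = value at the root: 9*(-12)^2 - 1*(-12)^1 - 2 = (1296) + (12) + (-2) = 1306; answer 1306
Stage 3: Y2 = 1306; m = 6; total draws C(19,4) = 3876; favorable C(13,4) = 715; P = 715/3876; answer 715/3876
Stage 4: Y3 = 715/3876; threaded value p + q = 4591; d = 7; 2*(7)^3 + 5*(7)^2 + 7*(7)^1 + 4 = (686) + (245) + (49) + (4) = 984; answer 984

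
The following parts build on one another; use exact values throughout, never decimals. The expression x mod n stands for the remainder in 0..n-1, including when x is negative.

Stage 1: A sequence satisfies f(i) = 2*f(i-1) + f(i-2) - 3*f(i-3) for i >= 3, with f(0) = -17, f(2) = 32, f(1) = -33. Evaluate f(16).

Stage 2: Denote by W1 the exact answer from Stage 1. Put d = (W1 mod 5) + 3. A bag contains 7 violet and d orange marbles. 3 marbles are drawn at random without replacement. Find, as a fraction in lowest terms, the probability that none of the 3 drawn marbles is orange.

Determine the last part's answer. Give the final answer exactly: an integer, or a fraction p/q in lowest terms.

7/33

Stage 1: f(3) = 2*(32) + 1*(-33) - 3*(-17) = 82; iterating: f(3)=82, f(4)=295, f(5)=576, f(6)=1201, f(7)=2093, f(8)=3659, f(9)=5808, f(10)=8996, f(11)=12823, f(12)=17218, f(13)=20271, f(14)=19291, f(15)=7199, f(16)=-27124; answer -27124
Stage 2: W1 = -27124; d = 4; total draws C(11,3) = 165; favorable C(7,3) = 35; P = 7/33; answer 7/33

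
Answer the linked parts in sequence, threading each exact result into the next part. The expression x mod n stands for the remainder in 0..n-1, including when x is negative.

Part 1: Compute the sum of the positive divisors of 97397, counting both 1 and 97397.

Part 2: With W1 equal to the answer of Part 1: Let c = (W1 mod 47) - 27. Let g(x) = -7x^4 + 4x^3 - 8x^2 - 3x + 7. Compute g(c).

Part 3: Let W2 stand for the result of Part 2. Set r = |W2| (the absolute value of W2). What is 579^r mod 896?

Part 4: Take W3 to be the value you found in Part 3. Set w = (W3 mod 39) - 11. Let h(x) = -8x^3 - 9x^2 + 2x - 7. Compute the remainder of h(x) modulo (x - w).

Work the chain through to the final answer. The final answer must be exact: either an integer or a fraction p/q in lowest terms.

-102058

Part 1: 97397 is prime, so its only divisors are 1 and 97397; sigma = 1 + 97397 = 97398; answer 97398
Part 2: W1 = 97398; c = -13; -7*(-13)^4 + 4*(-13)^3 - 8*(-13)^2 - 3*(-13)^1 + 7 = (-199927) + (-8788) + (-1352) + (39) + (7) = -210021; answer -210021
Part 3: W2 = -210021; r = 210021; squarings mod 896: 579^1=579, 579^2=137, 579^4=849, 579^8=417, 579^16=65, 579^32=641, 579^64=513, 579^128=641, 579^256=513, 579^512=641, 579^1024=513, 579^2048=641, 579^4096=513, 579^8192=641, 579^16384=513, 579^32768=641, 579^65536=513, 579^131072=641; 579^210021 = 579^1 * 579^4 * 579^32 * 579^64 * 579^1024 * 579^4096 * 579^8192 * 579^65536 * 579^131072 = 307 (mod 896); answer 307
Part 4: W3 = 307; w = 23; remainder = value at the root: -8*(23)^3 - 9*(23)^2 + 2*(23)^1 - 7 = (-97336) + (-4761) + (46) + (-7) = -102058; answer -102058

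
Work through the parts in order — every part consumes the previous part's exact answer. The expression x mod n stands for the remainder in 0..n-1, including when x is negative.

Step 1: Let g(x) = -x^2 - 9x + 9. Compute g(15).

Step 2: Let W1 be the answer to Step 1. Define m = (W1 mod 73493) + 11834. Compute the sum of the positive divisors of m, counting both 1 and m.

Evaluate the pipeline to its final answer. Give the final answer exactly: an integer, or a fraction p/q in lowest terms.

169632

Step 1: -1*(15)^2 - 9*(15)^1 + 9 = (-225) + (-135) + (9) = -351; answer -351
Step 2: W1 = -351; m = 84976; 84976 = 2^4 * 47 * 113; sigma = (1 + 2 + 4 + 8 + 16) * (1 + 47) * (1 + 113) = 31 * 48 * 114 = 169632; answer 169632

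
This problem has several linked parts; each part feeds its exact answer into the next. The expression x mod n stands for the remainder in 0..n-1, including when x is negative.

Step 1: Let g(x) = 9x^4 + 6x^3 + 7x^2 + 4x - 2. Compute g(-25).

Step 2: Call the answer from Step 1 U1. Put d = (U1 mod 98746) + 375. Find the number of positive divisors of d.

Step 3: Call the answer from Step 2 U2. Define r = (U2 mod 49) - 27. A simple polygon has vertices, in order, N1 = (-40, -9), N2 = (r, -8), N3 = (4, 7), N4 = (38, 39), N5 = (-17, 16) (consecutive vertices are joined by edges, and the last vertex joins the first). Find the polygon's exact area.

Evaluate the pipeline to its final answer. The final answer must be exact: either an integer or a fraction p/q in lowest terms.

969

Step 1: 9*(-25)^4 + 6*(-25)^3 + 7*(-25)^2 + 4*(-25)^1 - 2 = (3515625) + (-93750) + (4375) + (-100) + (-2) = 3426148; answer 3426148
Step 2: U1 = 3426148; d = 69159; 69159 = 3 * 23053; number of divisors = (1+1) * (1+1) = 4; answer 4
Step 3: U2 = 4; r = -23; cross terms: (-40*-8 - -23*-9)=113, (-23*7 - 4*-8)=-129, (4*39 - 38*7)=-110, (38*16 - -17*39)=1271, (-17*-9 - -40*16)=793; twice the area = |1938| = 1938; area = 969; answer 969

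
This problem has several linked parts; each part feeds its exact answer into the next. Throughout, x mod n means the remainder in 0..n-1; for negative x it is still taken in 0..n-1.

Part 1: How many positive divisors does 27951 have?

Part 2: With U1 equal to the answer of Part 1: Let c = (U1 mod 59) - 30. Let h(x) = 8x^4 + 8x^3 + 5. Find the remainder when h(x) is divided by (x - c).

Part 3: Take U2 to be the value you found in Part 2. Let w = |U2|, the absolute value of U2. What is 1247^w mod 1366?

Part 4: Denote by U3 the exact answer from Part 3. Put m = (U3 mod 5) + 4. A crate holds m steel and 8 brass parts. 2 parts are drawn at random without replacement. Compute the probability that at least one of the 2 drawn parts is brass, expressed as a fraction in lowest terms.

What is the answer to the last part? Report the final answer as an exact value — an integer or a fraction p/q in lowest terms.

76/91

Part 1: 27951 = 3 * 7 * 11^3; number of divisors = (1+1) * (1+1) * (3+1) = 16; answer 16
Part 2: U1 = 16; c = -14; remainder = value at the root: 8*(-14)^4 + 8*(-14)^3 + 5 = (307328) + (-21952) + (5) = 285381; answer 285381
Part 3: U2 = 285381; w = 285381; squarings mod 1366: 1247^1=1247, 1247^2=501, 1247^4=1023, 1247^8=173, 1247^16=1243, 1247^32=103, 1247^64=1047, 1247^128=677, 1247^256=719, 1247^512=613, 1247^1024=119, 1247^2048=501, 1247^4096=1023, 1247^8192=173, 1247^16384=1243, 1247^32768=103, 1247^65536=1047, 1247^131072=677, 1247^262144=719; 1247^285381 = 1247^1 * 1247^4 * 1247^64 * 1247^128 * 1247^512 * 1247^2048 * 1247^4096 * 1247^16384 * 1247^262144 = 767 (mod 1366); answer 767
Part 4: U3 = 767; m = 6; total draws C(14,2) = 91; complement C(6,2) = 15; favorable 91 - 15 = 76; P = 76/91; answer 76/91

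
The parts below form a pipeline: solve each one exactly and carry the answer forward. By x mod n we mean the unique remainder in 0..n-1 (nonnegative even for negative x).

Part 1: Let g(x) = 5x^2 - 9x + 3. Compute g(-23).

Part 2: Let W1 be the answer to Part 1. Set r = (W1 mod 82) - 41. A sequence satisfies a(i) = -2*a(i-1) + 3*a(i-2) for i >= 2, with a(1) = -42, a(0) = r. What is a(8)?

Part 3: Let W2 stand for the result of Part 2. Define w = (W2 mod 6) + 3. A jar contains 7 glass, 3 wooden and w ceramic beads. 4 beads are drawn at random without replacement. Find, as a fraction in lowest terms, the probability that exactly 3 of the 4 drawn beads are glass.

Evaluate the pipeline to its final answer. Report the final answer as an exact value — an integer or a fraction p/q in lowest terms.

Part 1: 5*(-23)^2 - 9*(-23)^1 + 3 = (2645) + (207) + (3) = 2855; answer 2855
Part 2: W1 = 2855; r = 26; a(2) = -2*(-42) + 3*(26) = 162; iterating: a(2)=162, a(3)=-450, a(4)=1386, a(5)=-4122, a(6)=12402, a(7)=-37170, a(8)=111546; answer 111546
Part 3: W2 = 111546; w = 3; total draws C(13,4) = 715; favorable C(7,3)*C(6,1) = 210; P = 42/143; answer 42/143

42/143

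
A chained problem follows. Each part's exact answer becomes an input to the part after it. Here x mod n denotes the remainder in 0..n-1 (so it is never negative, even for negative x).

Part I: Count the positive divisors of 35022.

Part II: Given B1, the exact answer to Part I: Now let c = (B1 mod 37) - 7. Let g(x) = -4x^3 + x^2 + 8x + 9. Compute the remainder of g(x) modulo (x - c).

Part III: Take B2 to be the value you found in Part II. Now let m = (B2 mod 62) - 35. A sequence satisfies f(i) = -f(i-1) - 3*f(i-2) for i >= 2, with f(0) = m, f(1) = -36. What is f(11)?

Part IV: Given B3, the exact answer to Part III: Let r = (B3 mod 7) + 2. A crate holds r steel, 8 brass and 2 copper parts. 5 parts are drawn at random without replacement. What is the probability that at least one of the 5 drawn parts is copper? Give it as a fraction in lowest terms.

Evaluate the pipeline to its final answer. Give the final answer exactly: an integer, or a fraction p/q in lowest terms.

Part I: 35022 = 2 * 3 * 13 * 449; number of divisors = (1+1) * (1+1) * (1+1) * (1+1) = 16; answer 16
Part II: B1 = 16; c = 9; remainder = value at the root: -4*(9)^3 + 1*(9)^2 + 8*(9)^1 + 9 = (-2916) + (81) + (72) + (9) = -2754; answer -2754
Part III: B2 = -2754; m = 1; f(2) = -1*(-36) - 3*(1) = 33; iterating: f(2)=33, f(3)=75, f(4)=-174, f(5)=-51, f(6)=573, f(7)=-420, f(8)=-1299, f(9)=2559, f(10)=1338, f(11)=-9015; answer -9015
Part IV: B3 = -9015; r = 3; total draws C(13,5) = 1287; complement C(11,5) = 462; favorable 1287 - 462 = 825; P = 25/39; answer 25/39

25/39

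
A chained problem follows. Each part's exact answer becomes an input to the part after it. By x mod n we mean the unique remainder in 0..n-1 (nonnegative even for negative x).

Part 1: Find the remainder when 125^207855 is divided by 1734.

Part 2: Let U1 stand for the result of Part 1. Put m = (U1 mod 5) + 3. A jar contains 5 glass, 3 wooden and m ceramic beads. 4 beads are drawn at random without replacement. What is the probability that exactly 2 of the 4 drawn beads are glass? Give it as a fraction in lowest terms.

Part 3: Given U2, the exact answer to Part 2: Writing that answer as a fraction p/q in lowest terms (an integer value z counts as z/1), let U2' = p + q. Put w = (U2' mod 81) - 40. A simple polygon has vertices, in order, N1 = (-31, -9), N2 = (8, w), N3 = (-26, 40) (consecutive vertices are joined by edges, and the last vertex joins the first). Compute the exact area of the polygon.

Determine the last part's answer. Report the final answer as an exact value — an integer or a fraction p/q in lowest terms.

933

Part 1: squarings mod 1734: 125^1=125, 125^2=19, 125^4=361, 125^8=271, 125^16=613, 125^32=1225, 125^64=715, 125^128=1429, 125^256=1123, 125^512=511, 125^1024=1021, 125^2048=307, 125^4096=613, 125^8192=1225, 125^16384=715, 125^32768=1429, 125^65536=1123, 125^131072=511; 125^207855 = 125^1 * 125^2 * 125^4 * 125^8 * 125^32 * 125^64 * 125^128 * 125^256 * 125^512 * 125^2048 * 125^8192 * 125^65536 * 125^131072 = 1499 (mod 1734); answer 1499
Part 2: U1 = 1499; m = 7; total draws C(15,4) = 1365; favorable C(5,2)*C(10,2) = 450; P = 30/91; answer 30/91
Part 3: U2 = 30/91; threaded value p + q = 121; w = 0; cross terms: (-31*0 - 8*-9)=72, (8*40 - -26*0)=320, (-26*-9 - -31*40)=1474; twice the area = |1866| = 1866; area = 933; answer 933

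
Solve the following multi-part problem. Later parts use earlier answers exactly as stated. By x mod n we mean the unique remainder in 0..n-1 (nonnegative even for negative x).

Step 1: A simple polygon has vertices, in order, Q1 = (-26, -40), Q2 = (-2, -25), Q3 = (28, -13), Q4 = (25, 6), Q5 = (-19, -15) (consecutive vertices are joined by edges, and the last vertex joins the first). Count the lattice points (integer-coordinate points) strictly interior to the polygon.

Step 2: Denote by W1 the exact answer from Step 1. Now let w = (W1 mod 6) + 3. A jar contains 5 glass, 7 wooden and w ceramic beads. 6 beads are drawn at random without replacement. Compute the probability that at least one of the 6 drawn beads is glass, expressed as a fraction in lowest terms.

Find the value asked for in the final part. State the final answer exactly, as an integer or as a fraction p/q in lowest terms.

409/442

Step 1: cross terms: (-26*-25 - -2*-40)=570, (-2*-13 - 28*-25)=726, (28*6 - 25*-13)=493, (25*-15 - -19*6)=-261, (-19*-40 - -26*-15)=370; twice the area = |1898| = 1898; area = 949; boundary points = 3 + 6 + 1 + 1 + 1 = 12; strictly interior points = area - boundary/2 + 1 = 944; answer 944
Step 2: W1 = 944; w = 5; total draws C(17,6) = 12376; complement C(12,6) = 924; favorable 12376 - 924 = 11452; P = 409/442; answer 409/442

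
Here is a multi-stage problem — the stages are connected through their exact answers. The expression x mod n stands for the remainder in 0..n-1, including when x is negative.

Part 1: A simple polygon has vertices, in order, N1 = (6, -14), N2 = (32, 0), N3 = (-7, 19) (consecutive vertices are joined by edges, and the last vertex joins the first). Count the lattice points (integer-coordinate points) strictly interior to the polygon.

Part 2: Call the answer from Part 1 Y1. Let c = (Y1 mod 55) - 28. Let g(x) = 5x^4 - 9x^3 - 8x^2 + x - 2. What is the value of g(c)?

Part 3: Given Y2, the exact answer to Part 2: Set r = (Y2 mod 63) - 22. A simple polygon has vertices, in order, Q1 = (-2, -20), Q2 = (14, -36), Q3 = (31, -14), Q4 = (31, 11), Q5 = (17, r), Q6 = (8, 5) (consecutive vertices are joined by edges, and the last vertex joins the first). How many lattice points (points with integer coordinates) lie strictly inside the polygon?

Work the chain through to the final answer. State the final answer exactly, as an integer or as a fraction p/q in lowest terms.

Part 1: cross terms: (6*0 - 32*-14)=448, (32*19 - -7*0)=608, (-7*-14 - 6*19)=-16; twice the area = |1040| = 1040; area = 520; boundary points = 2 + 1 + 1 = 4; strictly interior points = area - boundary/2 + 1 = 519; answer 519
Part 2: Y1 = 519; c = -4; 5*(-4)^4 - 9*(-4)^3 - 8*(-4)^2 + 1*(-4)^1 - 2 = (1280) + (576) + (-128) + (-4) + (-2) = 1722; answer 1722
Part 3: Y2 = 1722; r = -1; cross terms: (-2*-36 - 14*-20)=352, (14*-14 - 31*-36)=920, (31*11 - 31*-14)=775, (31*-1 - 17*11)=-218, (17*5 - 8*-1)=93, (8*-20 - -2*5)=-150; twice the area = |1772| = 1772; area = 886; boundary points = 16 + 1 + 25 + 2 + 3 + 5 = 52; strictly interior points = area - boundary/2 + 1 = 861; answer 861

861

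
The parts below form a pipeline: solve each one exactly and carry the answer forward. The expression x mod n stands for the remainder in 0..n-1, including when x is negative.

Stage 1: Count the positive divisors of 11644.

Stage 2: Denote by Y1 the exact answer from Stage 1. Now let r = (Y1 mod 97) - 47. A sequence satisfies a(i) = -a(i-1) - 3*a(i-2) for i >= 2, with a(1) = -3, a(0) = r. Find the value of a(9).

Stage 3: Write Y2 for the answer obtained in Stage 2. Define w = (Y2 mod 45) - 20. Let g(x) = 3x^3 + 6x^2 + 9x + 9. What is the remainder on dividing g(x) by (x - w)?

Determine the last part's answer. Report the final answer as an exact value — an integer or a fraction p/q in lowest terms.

1395

Stage 1: 11644 = 2^2 * 41 * 71; number of divisors = (2+1) * (1+1) * (1+1) = 12; answer 12
Stage 2: Y1 = 12; r = -35; a(2) = -1*(-3) - 3*(-35) = 108; iterating: a(2)=108, a(3)=-99, a(4)=-225, a(5)=522, a(6)=153, a(7)=-1719, a(8)=1260, a(9)=3897; answer 3897
Stage 3: Y2 = 3897; w = 7; remainder = value at the root: 3*(7)^3 + 6*(7)^2 + 9*(7)^1 + 9 = (1029) + (294) + (63) + (9) = 1395; answer 1395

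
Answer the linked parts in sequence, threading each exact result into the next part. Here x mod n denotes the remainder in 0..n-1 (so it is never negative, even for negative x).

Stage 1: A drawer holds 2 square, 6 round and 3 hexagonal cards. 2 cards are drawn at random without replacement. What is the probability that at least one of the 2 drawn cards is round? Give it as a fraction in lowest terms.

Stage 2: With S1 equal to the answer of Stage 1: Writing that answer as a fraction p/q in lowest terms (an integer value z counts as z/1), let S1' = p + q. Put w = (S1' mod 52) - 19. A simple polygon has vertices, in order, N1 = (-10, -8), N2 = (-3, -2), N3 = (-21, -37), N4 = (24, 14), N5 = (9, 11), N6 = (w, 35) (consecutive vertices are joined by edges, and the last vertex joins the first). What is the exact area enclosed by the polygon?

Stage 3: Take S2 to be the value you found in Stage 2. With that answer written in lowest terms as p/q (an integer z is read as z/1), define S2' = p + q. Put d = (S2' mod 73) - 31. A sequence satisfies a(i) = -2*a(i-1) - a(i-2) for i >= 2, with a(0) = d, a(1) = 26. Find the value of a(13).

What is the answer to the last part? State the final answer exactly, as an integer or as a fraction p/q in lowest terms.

662

Stage 1: total draws C(11,2) = 55; complement C(5,2) = 10; favorable 55 - 10 = 45; P = 9/11; answer 9/11
Stage 2: S1 = 9/11; threaded value p + q = 20; w = 1; cross terms: (-10*-2 - -3*-8)=-4, (-3*-37 - -21*-2)=69, (-21*14 - 24*-37)=594, (24*11 - 9*14)=138, (9*35 - 1*11)=304, (1*-8 - -10*35)=342; twice the area = |1443| = 1443; area = 1443/2; answer 1443/2
Stage 3: S2 = 1443/2; threaded value p + q = 1445; d = 27; a(2) = -2*(26) - 1*(27) = -79; iterating: a(2)=-79, a(3)=132, a(4)=-185, a(5)=238, a(6)=-291, a(7)=344, a(8)=-397, a(9)=450, a(10)=-503, a(11)=556, a(12)=-609, a(13)=662; answer 662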